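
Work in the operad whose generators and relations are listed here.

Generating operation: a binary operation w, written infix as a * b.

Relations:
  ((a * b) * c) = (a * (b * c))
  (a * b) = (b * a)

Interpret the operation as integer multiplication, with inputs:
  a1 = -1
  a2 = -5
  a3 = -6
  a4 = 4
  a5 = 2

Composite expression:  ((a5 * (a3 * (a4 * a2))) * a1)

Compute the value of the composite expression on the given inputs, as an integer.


-240


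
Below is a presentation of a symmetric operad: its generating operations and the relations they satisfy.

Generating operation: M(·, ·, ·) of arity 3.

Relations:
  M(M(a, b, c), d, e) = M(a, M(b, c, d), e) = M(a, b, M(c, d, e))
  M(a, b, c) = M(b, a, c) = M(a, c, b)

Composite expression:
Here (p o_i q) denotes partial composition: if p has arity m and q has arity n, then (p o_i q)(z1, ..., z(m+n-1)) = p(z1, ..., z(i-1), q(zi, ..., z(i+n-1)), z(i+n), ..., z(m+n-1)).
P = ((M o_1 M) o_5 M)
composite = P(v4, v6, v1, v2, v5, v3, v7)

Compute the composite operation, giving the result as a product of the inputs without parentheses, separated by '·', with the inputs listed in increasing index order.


Reordering under M is free, so list the v-inputs canonically.
M(v4, v6, v1) collapses to v4 · v6 · v1
M(v5, v3, v7) collapses to v5 · v3 · v7
M(M(v4, v6, v1), v2, M(v5, v3, v7)) collapses to v4 · v6 · v1 · v2 · v5 · v3 · v7
commutativity sorts the factors: v1 · v2 · v3 · v4 · v5 · v6 · v7

v1 · v2 · v3 · v4 · v5 · v6 · v7


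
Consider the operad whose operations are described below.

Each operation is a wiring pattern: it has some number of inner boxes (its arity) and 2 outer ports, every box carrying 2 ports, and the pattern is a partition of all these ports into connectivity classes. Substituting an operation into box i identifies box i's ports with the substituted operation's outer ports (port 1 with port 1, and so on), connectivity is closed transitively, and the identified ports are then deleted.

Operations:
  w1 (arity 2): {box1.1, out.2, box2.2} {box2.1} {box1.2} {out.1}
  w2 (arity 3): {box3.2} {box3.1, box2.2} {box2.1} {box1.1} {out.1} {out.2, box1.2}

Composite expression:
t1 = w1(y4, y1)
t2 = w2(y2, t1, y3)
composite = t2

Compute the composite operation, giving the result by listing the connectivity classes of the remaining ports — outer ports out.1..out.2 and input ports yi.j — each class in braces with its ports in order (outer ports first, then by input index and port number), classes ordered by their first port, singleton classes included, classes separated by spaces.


{out.1} {out.2, y2.2} {y1.1} {y1.2, y3.1, y4.1} {y2.1} {y3.2} {y4.2}


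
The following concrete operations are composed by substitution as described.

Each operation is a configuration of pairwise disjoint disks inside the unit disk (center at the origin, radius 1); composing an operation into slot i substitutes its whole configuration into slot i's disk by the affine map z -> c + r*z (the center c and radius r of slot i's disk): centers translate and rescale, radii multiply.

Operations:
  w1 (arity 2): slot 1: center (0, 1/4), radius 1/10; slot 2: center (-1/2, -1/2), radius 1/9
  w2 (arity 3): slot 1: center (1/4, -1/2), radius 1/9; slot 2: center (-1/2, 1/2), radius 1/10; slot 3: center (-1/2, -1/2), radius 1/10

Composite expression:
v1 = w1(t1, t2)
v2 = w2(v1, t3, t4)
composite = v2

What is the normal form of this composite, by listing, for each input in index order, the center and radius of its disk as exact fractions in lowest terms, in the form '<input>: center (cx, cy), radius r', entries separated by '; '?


t1: center (1/4, -17/36), radius 1/90; t2: center (7/36, -5/9), radius 1/81; t3: center (-1/2, 1/2), radius 1/10; t4: center (-1/2, -1/2), radius 1/10

Below w2, radii multiply path by path; the t-disk centers shift.
input t1: composing its 2 substitution steps yields center (1/4, -17/36), radius 1/90
input t2: composing its 2 substitution steps yields center (7/36, -5/9), radius 1/81
input t3: composing its 1 substitution step yields center (-1/2, 1/2), radius 1/10
input t4: composing its 1 substitution step yields center (-1/2, -1/2), radius 1/10


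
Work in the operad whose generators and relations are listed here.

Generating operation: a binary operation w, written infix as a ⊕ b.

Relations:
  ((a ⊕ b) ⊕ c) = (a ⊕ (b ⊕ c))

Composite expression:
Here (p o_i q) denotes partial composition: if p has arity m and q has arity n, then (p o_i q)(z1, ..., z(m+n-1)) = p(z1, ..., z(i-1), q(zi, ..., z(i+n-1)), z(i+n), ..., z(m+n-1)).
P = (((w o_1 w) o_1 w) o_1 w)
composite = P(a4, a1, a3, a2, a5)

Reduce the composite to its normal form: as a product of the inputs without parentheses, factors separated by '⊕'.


Every regrouping of w is equal, so read the a-inputs in written order.
(a4 ⊕ a1) spells out as a4 ⊕ a1
((a4 ⊕ a1) ⊕ a3) spells out as a4 ⊕ a1 ⊕ a3
(((a4 ⊕ a1) ⊕ a3) ⊕ a2) spells out as a4 ⊕ a1 ⊕ a3 ⊕ a2
((((a4 ⊕ a1) ⊕ a3) ⊕ a2) ⊕ a5) spells out as a4 ⊕ a1 ⊕ a3 ⊕ a2 ⊕ a5

a4 ⊕ a1 ⊕ a3 ⊕ a2 ⊕ a5


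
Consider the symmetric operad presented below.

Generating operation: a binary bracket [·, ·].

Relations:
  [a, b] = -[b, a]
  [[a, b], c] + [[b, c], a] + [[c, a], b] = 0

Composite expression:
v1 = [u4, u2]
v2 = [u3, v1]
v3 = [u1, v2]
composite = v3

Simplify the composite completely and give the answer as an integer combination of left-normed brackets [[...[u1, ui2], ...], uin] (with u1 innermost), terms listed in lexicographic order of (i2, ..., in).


[[[u1, u2], u4], u3] - [[[u1, u3], u2], u4] + [[[u1, u3], u4], u2] - [[[u1, u4], u2], u3]

A multilinear Lie element is pinned by u1-initial words (u1 innermost).
Composite bracket: [u1, [u3, [u4, u2]]]
Under [a, b] = ab - ba we get 8 signed associative words (2^3 = 8).
Coefficients come from the u1-initial words:
  sign of u1u2u4u3 is +1, so it contributes +[[[u1, u2], u4], u3]
  sign of u1u3u2u4 is -1, so it contributes -[[[u1, u3], u2], u4]
  sign of u1u3u4u2 is +1, so it contributes +[[[u1, u3], u4], u2]
  sign of u1u4u2u3 is -1, so it contributes -[[[u1, u4], u2], u3]


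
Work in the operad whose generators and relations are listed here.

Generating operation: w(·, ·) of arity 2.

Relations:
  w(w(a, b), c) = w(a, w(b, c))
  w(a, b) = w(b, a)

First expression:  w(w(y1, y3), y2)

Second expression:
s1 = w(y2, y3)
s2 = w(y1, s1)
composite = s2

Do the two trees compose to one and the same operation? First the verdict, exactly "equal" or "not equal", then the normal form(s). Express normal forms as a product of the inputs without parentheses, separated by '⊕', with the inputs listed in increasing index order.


equal — both sides give y1 ⊕ y2 ⊕ y3

The first expression, normalized: y1 ⊕ y2 ⊕ y3
The second expression, normalized: y1 ⊕ y2 ⊕ y3
One common form — equal.


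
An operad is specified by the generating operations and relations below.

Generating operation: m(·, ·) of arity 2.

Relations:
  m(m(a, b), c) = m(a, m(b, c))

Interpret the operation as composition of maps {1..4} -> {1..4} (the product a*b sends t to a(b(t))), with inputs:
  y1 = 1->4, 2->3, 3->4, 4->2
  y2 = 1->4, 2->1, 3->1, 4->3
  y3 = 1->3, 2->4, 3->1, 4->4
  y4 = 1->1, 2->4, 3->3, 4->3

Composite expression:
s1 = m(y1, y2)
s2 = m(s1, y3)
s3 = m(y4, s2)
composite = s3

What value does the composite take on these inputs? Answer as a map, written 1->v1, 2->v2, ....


m(y1, y2) = 1->2, 2->4, 3->4, 4->4
m(m(y1, y2), y3) = 1->4, 2->4, 3->2, 4->4
m(y4, m(m(y1, y2), y3)) = 1->3, 2->3, 3->4, 4->3

1->3, 2->3, 3->4, 4->3


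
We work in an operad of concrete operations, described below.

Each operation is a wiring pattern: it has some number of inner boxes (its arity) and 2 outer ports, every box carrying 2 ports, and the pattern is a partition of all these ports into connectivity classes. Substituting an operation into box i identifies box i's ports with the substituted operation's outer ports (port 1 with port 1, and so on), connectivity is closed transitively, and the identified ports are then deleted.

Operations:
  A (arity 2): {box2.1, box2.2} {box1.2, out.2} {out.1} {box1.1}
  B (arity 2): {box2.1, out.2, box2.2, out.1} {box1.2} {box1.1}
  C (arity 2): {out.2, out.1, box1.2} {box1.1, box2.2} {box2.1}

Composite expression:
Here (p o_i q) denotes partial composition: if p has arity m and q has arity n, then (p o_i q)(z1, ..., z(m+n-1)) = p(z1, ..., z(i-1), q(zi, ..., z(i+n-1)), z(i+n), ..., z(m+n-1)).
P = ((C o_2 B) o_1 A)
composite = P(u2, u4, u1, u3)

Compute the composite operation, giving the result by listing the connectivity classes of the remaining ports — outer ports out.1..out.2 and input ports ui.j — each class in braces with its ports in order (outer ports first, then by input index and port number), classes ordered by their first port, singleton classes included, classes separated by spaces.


{out.1, out.2, u2.2} {u1.1} {u1.2} {u2.1} {u3.1, u3.2} {u4.1, u4.2}

After gluing at C, chains via deleted ports link the u-ports.
the subtree at A composes to {out.1} {out.2, u2.2} {u2.1} {u4.1, u4.2} on (u2, u4); out.j = own outer ports
the subtree at B composes to {out.1, out.2, u3.1, u3.2} {u1.1} {u1.2} on (u1, u3); out.j = own outer ports
the subtree at C composes to {out.1, out.2, u2.2} {u1.1} {u1.2} {u2.1} {u3.1, u3.2} {u4.1, u4.2} on (u2, u4, u1, u3); out.j = own outer ports


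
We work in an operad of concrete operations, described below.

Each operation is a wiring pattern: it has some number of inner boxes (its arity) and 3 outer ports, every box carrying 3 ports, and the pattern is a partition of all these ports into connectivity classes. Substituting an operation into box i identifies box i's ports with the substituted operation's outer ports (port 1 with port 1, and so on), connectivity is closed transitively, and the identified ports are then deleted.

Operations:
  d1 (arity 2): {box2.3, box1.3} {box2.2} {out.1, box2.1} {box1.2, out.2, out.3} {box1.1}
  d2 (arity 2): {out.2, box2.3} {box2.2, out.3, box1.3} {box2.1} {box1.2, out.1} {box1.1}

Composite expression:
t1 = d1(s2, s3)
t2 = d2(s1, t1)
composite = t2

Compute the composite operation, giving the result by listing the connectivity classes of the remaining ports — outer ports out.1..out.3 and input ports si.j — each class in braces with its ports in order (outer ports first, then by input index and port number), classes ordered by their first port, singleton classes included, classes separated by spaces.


{out.1, s1.2} {out.2, out.3, s1.3, s2.2} {s1.1} {s2.1} {s2.3, s3.3} {s3.1} {s3.2}

After gluing at d2, chains via deleted ports link the s-ports.
d1 over (s2, s3) gives {out.1, s3.1} {out.2, out.3, s2.2} {s2.1} {s2.3, s3.3} {s3.2}, out.j being that stage's outer ports
d2 over (s1, s2, s3) gives {out.1, s1.2} {out.2, out.3, s1.3, s2.2} {s1.1} {s2.1} {s2.3, s3.3} {s3.1} {s3.2}, out.j being that stage's outer ports


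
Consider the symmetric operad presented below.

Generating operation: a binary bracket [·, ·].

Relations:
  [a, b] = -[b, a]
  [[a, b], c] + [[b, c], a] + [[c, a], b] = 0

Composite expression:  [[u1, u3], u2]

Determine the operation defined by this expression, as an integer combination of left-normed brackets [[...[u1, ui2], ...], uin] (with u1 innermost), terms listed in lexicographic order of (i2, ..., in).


[[u1, u3], u2]

Antisymmetry and Jacobi reduce to u1-anchored left-normed brackets.
Composite bracket: [[u1, u3], u2]
Expanding via [a, b] = ab - ba: 4 signed words (2^2 = 4).
Words beginning with u1 determine it all:
  sign of u1u3u2 is +1, so it contributes +[[u1, u3], u2]


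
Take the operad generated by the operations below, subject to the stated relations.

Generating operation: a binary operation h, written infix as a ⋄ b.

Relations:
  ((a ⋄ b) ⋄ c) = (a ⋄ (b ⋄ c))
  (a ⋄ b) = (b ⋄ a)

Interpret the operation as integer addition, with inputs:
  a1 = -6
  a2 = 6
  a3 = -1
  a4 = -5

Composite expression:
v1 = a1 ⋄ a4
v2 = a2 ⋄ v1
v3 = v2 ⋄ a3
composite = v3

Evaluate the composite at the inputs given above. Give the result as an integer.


-6

(a1 ⋄ a4) = -11
(a2 ⋄ (a1 ⋄ a4)) = -5
((a2 ⋄ (a1 ⋄ a4)) ⋄ a3) = -6


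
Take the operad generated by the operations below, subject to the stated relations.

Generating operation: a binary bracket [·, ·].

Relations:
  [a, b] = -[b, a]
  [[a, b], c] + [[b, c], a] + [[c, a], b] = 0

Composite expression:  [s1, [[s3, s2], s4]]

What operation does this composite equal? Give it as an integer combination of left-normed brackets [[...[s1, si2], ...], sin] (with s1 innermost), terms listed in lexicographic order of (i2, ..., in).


A multilinear Lie element is pinned by s1-initial words (s1 innermost).
Composite bracket: [s1, [[s3, s2], s4]]
Each bracket splits as ab - ba, giving 8 signed words (2^3 = 8).
Keep just the words that open with s1:
  sign of s1s2s3s4 is -1, so it contributes -[[[s1, s2], s3], s4]
  sign of s1s3s2s4 is +1, so it contributes +[[[s1, s3], s2], s4]
  sign of s1s4s2s3 is +1, so it contributes +[[[s1, s4], s2], s3]
  sign of s1s4s3s2 is -1, so it contributes -[[[s1, s4], s3], s2]

-[[[s1, s2], s3], s4] + [[[s1, s3], s2], s4] + [[[s1, s4], s2], s3] - [[[s1, s4], s3], s2]


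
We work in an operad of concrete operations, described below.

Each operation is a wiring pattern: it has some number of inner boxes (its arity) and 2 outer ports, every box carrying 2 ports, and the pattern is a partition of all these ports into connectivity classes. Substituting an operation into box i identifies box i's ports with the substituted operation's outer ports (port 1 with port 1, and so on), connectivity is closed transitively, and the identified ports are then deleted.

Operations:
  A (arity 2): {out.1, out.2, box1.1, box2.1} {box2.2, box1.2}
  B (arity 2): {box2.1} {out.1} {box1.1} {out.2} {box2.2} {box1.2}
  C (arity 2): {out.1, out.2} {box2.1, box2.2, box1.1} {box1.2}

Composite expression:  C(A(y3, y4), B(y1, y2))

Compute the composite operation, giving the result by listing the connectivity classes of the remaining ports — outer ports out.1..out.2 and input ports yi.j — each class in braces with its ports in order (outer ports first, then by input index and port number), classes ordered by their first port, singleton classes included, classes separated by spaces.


{out.1, out.2} {y1.1} {y1.2} {y2.1} {y2.2} {y3.1, y4.1} {y3.2, y4.2}

Treat the ports identified at C as solder joints: merge, then drop.
the subtree at A composes to {out.1, out.2, y3.1, y4.1} {y3.2, y4.2} on (y3, y4); out.j = own outer ports
the subtree at B composes to {out.1} {out.2} {y1.1} {y1.2} {y2.1} {y2.2} on (y1, y2); out.j = own outer ports
the subtree at C composes to {out.1, out.2} {y1.1} {y1.2} {y2.1} {y2.2} {y3.1, y4.1} {y3.2, y4.2} on (y3, y4, y1, y2); out.j = own outer ports


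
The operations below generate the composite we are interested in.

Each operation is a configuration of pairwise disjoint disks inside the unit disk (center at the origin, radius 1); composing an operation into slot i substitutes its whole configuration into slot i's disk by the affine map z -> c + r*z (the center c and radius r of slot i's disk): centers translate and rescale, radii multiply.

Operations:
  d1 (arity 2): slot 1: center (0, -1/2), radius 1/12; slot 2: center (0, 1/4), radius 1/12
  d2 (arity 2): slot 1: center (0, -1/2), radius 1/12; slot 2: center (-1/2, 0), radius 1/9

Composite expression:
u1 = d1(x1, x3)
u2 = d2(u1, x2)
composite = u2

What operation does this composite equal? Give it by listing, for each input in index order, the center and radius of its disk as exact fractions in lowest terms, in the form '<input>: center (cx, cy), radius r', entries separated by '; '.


Below d2, radii multiply path by path; the x-disk centers shift.
input x1: composing its 2 substitution steps yields center (0, -13/24), radius 1/144
input x3: composing its 2 substitution steps yields center (0, -23/48), radius 1/144
input x2: composing its 1 substitution step yields center (-1/2, 0), radius 1/9

x1: center (0, -13/24), radius 1/144; x2: center (-1/2, 0), radius 1/9; x3: center (0, -23/48), radius 1/144


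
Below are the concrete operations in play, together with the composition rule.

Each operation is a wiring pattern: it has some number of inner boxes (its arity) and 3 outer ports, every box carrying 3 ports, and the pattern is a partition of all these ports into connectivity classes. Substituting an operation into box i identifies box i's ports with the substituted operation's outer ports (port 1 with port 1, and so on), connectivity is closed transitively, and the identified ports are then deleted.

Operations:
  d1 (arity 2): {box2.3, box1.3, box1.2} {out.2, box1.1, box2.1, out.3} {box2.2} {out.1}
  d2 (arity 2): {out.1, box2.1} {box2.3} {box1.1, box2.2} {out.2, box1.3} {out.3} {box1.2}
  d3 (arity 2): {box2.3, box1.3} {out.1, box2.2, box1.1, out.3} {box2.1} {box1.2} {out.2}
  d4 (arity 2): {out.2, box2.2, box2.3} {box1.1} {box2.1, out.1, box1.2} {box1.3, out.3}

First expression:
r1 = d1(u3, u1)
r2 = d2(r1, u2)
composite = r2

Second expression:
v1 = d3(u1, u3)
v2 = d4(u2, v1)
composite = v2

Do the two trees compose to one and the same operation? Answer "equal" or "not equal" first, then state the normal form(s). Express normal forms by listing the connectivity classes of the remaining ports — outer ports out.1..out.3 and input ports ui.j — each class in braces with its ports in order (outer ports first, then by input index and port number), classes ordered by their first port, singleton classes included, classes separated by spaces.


In normal form, the first expression is {out.1, u2.1} {out.2, u1.1, u3.1} {out.3} {u1.2} {u1.3, u3.2, u3.3} {u2.2} {u2.3}
In normal form, the second expression is {out.1, out.2, u1.1, u2.2, u3.2} {out.3, u2.3} {u1.2} {u1.3, u3.3} {u2.1} {u3.1}
The normal forms differ: not equal.

not equal — first {out.1, u2.1} {out.2, u1.1, u3.1} {out.3} {u1.2} {u1.3, u3.2, u3.3} {u2.2} {u2.3}, second {out.1, out.2, u1.1, u2.2, u3.2} {out.3, u2.3} {u1.2} {u1.3, u3.3} {u2.1} {u3.1}


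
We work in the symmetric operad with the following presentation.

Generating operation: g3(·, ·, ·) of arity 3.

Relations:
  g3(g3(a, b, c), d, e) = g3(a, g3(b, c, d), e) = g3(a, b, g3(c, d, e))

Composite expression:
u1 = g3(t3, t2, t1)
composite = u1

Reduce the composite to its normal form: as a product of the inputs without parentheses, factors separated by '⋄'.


Every regrouping of g3 is equal, so read the t-inputs in written order.
g3(t3, t2, t1) flattens to t3 ⋄ t2 ⋄ t1

t3 ⋄ t2 ⋄ t1


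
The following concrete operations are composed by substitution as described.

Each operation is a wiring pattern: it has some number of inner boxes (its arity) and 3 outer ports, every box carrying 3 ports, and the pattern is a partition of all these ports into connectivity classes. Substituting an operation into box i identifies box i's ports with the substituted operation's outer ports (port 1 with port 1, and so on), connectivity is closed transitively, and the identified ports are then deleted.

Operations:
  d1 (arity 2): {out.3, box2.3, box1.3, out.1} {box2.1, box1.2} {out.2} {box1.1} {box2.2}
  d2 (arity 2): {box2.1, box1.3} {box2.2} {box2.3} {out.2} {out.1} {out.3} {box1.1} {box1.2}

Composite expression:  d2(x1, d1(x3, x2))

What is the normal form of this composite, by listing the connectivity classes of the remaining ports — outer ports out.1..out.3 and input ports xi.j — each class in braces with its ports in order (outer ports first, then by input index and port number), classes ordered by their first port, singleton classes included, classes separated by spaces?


{out.1} {out.2} {out.3} {x1.1} {x1.2} {x1.3, x2.3, x3.3} {x2.1, x3.2} {x2.2} {x3.1}

Two ports join when wires chain via d2-identified ports.
composing d1 on (x3, x2), with out.j its own outer ports: {out.1, out.3, x2.3, x3.3} {out.2} {x2.1, x3.2} {x2.2} {x3.1}
composing d2 on (x1, x3, x2), with out.j its own outer ports: {out.1} {out.2} {out.3} {x1.1} {x1.2} {x1.3, x2.3, x3.3} {x2.1, x3.2} {x2.2} {x3.1}


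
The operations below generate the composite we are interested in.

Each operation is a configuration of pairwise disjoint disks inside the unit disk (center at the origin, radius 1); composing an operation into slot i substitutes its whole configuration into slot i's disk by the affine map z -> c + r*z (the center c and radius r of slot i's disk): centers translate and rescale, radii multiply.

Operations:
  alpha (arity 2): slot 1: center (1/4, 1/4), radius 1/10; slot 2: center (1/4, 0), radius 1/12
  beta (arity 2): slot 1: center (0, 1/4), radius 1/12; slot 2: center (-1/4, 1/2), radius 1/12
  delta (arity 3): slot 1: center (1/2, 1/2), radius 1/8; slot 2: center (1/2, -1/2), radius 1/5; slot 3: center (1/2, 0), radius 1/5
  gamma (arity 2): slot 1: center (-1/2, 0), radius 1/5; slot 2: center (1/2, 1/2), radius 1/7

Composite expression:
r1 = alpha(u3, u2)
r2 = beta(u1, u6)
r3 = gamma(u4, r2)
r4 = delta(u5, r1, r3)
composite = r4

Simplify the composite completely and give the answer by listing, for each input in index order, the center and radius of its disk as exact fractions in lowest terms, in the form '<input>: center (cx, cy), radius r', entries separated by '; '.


u1: center (3/5, 3/28), radius 1/420; u2: center (11/20, -1/2), radius 1/60; u3: center (11/20, -9/20), radius 1/50; u4: center (2/5, 0), radius 1/25; u5: center (1/2, 1/2), radius 1/8; u6: center (83/140, 4/35), radius 1/420

Follow each u-input down from delta: c' goes to c + r*c', radius to r*r'.
input u5: composing its 1 substitution step yields center (1/2, 1/2), radius 1/8
input u3: composing its 2 substitution steps yields center (11/20, -9/20), radius 1/50
input u2: composing its 2 substitution steps yields center (11/20, -1/2), radius 1/60
input u4: composing its 2 substitution steps yields center (2/5, 0), radius 1/25
input u1: composing its 3 substitution steps yields center (3/5, 3/28), radius 1/420
input u6: composing its 3 substitution steps yields center (83/140, 4/35), radius 1/420


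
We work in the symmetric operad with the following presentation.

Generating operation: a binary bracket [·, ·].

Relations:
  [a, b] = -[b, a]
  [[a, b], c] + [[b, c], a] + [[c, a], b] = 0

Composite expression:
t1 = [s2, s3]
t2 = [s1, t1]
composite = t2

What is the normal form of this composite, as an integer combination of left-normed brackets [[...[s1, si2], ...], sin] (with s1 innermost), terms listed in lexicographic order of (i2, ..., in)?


[[s1, s2], s3] - [[s1, s3], s2]

Antisymmetry and Jacobi reduce to s1-anchored left-normed brackets.
Composite bracket: [s1, [s2, s3]]
Under [a, b] = ab - ba we get 4 signed associative words (2^2 = 4).
Keep just the words that open with s1:
  s1s2s3 appears with sign +1, giving the term +[[s1, s2], s3]
  s1s3s2 appears with sign -1, giving the term -[[s1, s3], s2]


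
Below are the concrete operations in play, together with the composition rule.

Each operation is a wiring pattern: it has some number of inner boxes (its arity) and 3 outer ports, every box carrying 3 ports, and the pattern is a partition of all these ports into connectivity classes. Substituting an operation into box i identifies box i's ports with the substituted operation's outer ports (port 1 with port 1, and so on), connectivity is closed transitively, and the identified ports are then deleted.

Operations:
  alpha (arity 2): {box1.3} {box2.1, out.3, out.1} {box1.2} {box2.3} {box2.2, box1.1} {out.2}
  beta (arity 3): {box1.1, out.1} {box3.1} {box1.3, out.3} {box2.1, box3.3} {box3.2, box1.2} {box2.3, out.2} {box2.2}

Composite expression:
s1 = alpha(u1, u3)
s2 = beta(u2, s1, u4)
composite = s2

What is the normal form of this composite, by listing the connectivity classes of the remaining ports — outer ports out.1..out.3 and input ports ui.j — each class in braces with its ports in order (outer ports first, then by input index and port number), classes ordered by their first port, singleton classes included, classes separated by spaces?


{out.1, u2.1} {out.2, u3.1, u4.3} {out.3, u2.3} {u1.1, u3.2} {u1.2} {u1.3} {u2.2, u4.2} {u3.3} {u4.1}

Reachability decides: close wires over beta-identified ports.
through alpha, on inputs (u1, u3): {out.1, out.3, u3.1} {out.2} {u1.1, u3.2} {u1.2} {u1.3} {u3.3} (out.j = stage outer ports)
through beta, on inputs (u2, u1, u3, u4): {out.1, u2.1} {out.2, u3.1, u4.3} {out.3, u2.3} {u1.1, u3.2} {u1.2} {u1.3} {u2.2, u4.2} {u3.3} {u4.1} (out.j = stage outer ports)


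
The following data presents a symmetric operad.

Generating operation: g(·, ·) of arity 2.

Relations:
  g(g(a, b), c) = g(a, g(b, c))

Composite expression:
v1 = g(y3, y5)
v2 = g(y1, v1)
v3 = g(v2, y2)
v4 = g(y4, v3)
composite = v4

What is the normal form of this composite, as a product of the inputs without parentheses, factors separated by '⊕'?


y4 ⊕ y1 ⊕ y3 ⊕ y5 ⊕ y2

All parenthesizations of g agree; list the y-inputs left to right.
g(y3, y5) reduces to y3 ⊕ y5
g(y1, g(y3, y5)) reduces to y1 ⊕ y3 ⊕ y5
g(g(y1, g(y3, y5)), y2) reduces to y1 ⊕ y3 ⊕ y5 ⊕ y2
g(y4, g(g(y1, g(y3, y5)), y2)) reduces to y4 ⊕ y1 ⊕ y3 ⊕ y5 ⊕ y2


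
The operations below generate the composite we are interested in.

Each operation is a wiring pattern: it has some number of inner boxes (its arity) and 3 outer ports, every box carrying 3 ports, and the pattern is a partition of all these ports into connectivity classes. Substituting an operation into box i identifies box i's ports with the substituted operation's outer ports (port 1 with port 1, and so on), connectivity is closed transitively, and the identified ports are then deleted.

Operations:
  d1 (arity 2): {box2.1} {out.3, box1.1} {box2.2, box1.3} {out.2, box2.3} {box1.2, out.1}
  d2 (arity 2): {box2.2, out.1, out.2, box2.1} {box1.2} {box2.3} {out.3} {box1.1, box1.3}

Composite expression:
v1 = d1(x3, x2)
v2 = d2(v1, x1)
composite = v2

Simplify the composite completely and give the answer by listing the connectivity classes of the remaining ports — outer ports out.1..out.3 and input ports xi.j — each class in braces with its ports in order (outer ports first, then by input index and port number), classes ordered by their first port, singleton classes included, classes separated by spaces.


{out.1, out.2, x1.1, x1.2} {out.3} {x1.3} {x2.1} {x2.2, x3.3} {x2.3} {x3.1, x3.2}

Reachability decides: close wires over d2-identified ports.
d1 over (x3, x2) gives {out.1, x3.2} {out.2, x2.3} {out.3, x3.1} {x2.1} {x2.2, x3.3}, out.j being that stage's outer ports
d2 over (x3, x2, x1) gives {out.1, out.2, x1.1, x1.2} {out.3} {x1.3} {x2.1} {x2.2, x3.3} {x2.3} {x3.1, x3.2}, out.j being that stage's outer ports


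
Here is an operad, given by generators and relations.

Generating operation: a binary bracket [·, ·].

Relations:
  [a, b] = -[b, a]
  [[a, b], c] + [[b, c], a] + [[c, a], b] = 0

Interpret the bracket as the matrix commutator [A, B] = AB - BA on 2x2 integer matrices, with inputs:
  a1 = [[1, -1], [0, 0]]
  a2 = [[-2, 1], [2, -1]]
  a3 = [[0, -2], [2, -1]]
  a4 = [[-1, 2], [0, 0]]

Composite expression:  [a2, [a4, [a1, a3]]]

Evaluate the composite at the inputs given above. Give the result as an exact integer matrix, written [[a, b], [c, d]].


[[-20, -1], [-18, 20]]

[a1, a3] = [[-2, -1], [-2, 2]]
[a4, [a1, a3]] = [[-4, 9], [-2, 4]]
[a2, [a4, [a1, a3]]] = [[-20, -1], [-18, 20]]


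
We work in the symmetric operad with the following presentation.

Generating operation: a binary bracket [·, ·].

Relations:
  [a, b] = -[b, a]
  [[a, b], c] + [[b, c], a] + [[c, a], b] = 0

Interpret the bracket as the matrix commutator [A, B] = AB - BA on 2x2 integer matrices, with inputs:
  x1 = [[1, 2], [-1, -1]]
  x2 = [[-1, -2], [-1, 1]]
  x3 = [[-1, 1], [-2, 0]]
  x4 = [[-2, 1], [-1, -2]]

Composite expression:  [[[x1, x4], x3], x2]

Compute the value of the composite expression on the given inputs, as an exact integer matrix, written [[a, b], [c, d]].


[[-12, 24], [0, 12]]

[x1, x4] = [[-1, 2], [2, 1]]
[[x1, x4], x3] = [[-6, 0], [-6, 6]]
[[[x1, x4], x3], x2] = [[-12, 24], [0, 12]]


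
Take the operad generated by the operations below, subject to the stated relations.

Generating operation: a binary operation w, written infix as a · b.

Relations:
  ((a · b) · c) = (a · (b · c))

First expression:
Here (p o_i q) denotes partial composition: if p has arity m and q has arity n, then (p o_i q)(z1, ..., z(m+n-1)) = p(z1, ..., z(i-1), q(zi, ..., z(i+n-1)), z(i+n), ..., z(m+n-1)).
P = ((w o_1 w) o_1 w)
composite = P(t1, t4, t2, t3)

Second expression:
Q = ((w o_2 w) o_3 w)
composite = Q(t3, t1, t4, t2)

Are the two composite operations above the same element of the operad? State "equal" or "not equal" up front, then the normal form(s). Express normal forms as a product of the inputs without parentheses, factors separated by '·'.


not equal: they reduce to t1 · t4 · t2 · t3 and t3 · t1 · t4 · t2

The first expression reduces to t1 · t4 · t2 · t3
The second expression reduces to t3 · t1 · t4 · t2
Distinct normal forms: not equal.


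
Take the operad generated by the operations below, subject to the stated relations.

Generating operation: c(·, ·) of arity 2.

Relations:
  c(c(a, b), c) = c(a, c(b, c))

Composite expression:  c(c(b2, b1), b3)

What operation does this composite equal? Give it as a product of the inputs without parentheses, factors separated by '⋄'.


Under associativity of c, the answer is the b's in reading order.
c(b2, b1) unparenthesizes to b2 ⋄ b1
c(c(b2, b1), b3) unparenthesizes to b2 ⋄ b1 ⋄ b3

b2 ⋄ b1 ⋄ b3


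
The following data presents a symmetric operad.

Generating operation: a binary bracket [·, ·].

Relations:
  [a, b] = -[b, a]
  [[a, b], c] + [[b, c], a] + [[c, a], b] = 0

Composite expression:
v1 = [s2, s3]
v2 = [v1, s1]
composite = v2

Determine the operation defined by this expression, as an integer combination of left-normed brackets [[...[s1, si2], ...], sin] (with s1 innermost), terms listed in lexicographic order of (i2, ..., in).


-[[s1, s2], s3] + [[s1, s3], s2]

A multilinear Lie element is pinned by s1-initial words (s1 innermost).
Composite bracket: [[s2, s3], s1]
The bracket unfolds into 4 signed words via [a, b] = ab - ba (2^2 = 4).
Coefficients come from the s1-initial words:
  s1s2s3 appears with sign -1, giving the term -[[s1, s2], s3]
  s1s3s2 appears with sign +1, giving the term +[[s1, s3], s2]


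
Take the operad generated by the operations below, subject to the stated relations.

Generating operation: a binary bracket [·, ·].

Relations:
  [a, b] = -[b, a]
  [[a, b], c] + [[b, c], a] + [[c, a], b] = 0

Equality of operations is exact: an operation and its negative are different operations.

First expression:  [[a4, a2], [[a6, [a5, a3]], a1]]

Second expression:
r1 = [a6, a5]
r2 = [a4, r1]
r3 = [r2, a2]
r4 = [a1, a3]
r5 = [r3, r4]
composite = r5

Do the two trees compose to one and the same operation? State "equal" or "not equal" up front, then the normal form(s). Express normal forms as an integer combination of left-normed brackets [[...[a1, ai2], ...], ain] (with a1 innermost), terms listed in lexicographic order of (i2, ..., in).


not equal: they reduce to -[[[[[a1, a3], a5], a6], a2], a4] + [[[[[a1, a3], a5], a6], a4], a2] + [[[[[a1, a5], a3], a6], a2], a4] - [[[[[a1, a5], a3], a6], a4], a2] + [[[[[a1, a6], a3], a5], a2], a4] - [[[[[a1, a6], a3], a5], a4], a2] - [[[[[a1, a6], a5], a3], a2], a4] + [[[[[a1, a6], a5], a3], a4], a2] and -[[[[[a1, a3], a2], a4], a5], a6] + [[[[[a1, a3], a2], a4], a6], a5] + [[[[[a1, a3], a2], a5], a6], a4] - [[[[[a1, a3], a2], a6], a5], a4] + [[[[[a1, a3], a4], a5], a6], a2] - [[[[[a1, a3], a4], a6], a5], a2] - [[[[[a1, a3], a5], a6], a4], a2] + [[[[[a1, a3], a6], a5], a4], a2]

Normal form of the first expression: -[[[[[a1, a3], a5], a6], a2], a4] + [[[[[a1, a3], a5], a6], a4], a2] + [[[[[a1, a5], a3], a6], a2], a4] - [[[[[a1, a5], a3], a6], a4], a2] + [[[[[a1, a6], a3], a5], a2], a4] - [[[[[a1, a6], a3], a5], a4], a2] - [[[[[a1, a6], a5], a3], a2], a4] + [[[[[a1, a6], a5], a3], a4], a2]
Normal form of the second expression: -[[[[[a1, a3], a2], a4], a5], a6] + [[[[[a1, a3], a2], a4], a6], a5] + [[[[[a1, a3], a2], a5], a6], a4] - [[[[[a1, a3], a2], a6], a5], a4] + [[[[[a1, a3], a4], a5], a6], a2] - [[[[[a1, a3], a4], a6], a5], a2] - [[[[[a1, a3], a5], a6], a4], a2] + [[[[[a1, a3], a6], a5], a4], a2]
Distinct normal forms: not equal.


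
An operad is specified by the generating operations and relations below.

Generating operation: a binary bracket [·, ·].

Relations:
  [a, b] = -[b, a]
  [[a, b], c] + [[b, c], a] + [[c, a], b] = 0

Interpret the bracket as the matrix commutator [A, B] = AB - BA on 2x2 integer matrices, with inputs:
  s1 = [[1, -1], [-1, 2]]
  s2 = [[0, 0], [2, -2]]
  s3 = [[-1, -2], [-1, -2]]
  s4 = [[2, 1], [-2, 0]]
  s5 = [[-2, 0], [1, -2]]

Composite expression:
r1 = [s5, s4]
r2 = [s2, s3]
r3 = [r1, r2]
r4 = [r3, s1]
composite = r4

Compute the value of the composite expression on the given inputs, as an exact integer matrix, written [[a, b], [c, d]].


[[16, -8], [-8, -16]]

[s5, s4] = [[-1, 0], [2, 1]]
[s2, s3] = [[4, -4], [4, -4]]
[[s5, s4], [s2, s3]] = [[8, 8], [24, -8]]
[[[s5, s4], [s2, s3]], s1] = [[16, -8], [-8, -16]]


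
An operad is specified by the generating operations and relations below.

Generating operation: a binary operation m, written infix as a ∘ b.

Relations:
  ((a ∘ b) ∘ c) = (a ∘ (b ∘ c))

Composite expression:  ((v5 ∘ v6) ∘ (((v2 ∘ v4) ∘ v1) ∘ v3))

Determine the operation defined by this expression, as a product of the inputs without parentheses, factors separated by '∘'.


v5 ∘ v6 ∘ v2 ∘ v4 ∘ v1 ∘ v3

Under associativity of m, the answer is the v's in reading order.
(v5 ∘ v6) spells out as v5 ∘ v6
(v2 ∘ v4) spells out as v2 ∘ v4
((v2 ∘ v4) ∘ v1) spells out as v2 ∘ v4 ∘ v1
(((v2 ∘ v4) ∘ v1) ∘ v3) spells out as v2 ∘ v4 ∘ v1 ∘ v3
((v5 ∘ v6) ∘ (((v2 ∘ v4) ∘ v1) ∘ v3)) spells out as v5 ∘ v6 ∘ v2 ∘ v4 ∘ v1 ∘ v3


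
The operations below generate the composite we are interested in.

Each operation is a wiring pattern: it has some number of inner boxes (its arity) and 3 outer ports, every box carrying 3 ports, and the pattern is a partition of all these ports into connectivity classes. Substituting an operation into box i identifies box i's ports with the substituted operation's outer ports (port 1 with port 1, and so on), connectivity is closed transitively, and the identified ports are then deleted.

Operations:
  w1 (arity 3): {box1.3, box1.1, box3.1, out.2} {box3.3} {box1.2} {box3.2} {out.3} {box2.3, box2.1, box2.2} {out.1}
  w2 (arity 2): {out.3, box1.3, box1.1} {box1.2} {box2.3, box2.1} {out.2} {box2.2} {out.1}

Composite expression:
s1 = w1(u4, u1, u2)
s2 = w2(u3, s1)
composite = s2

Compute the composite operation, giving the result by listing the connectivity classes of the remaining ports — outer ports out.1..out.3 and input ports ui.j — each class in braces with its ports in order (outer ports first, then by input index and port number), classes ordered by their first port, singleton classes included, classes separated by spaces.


{out.1} {out.2} {out.3, u3.1, u3.3} {u1.1, u1.2, u1.3} {u2.1, u4.1, u4.3} {u2.2} {u2.3} {u3.2} {u4.2}

Substituting into w2 glues patterns; closure does the rest.
after w1, the pattern on (u4, u1, u2) reads {out.1} {out.2, u2.1, u4.1, u4.3} {out.3} {u1.1, u1.2, u1.3} {u2.2} {u2.3} {u4.2} (out.j = its outer ports)
after w2, the pattern on (u3, u4, u1, u2) reads {out.1} {out.2} {out.3, u3.1, u3.3} {u1.1, u1.2, u1.3} {u2.1, u4.1, u4.3} {u2.2} {u2.3} {u3.2} {u4.2} (out.j = its outer ports)


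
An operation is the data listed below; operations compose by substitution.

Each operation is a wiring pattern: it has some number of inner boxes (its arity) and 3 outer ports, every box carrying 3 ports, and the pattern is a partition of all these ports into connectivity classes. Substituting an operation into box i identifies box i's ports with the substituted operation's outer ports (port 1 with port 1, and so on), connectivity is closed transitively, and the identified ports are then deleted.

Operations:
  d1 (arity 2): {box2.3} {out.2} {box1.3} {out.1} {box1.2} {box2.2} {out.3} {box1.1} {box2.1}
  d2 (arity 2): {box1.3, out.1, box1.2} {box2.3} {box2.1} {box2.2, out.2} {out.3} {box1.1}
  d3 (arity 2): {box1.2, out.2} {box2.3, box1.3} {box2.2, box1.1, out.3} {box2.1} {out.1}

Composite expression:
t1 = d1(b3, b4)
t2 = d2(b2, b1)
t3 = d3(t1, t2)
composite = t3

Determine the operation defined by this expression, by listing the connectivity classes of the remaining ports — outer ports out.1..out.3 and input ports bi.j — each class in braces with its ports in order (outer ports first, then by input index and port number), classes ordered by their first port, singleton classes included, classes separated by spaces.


{out.1} {out.2} {out.3, b1.2} {b1.1} {b1.3} {b2.1} {b2.2, b2.3} {b3.1} {b3.2} {b3.3} {b4.1} {b4.2} {b4.3}


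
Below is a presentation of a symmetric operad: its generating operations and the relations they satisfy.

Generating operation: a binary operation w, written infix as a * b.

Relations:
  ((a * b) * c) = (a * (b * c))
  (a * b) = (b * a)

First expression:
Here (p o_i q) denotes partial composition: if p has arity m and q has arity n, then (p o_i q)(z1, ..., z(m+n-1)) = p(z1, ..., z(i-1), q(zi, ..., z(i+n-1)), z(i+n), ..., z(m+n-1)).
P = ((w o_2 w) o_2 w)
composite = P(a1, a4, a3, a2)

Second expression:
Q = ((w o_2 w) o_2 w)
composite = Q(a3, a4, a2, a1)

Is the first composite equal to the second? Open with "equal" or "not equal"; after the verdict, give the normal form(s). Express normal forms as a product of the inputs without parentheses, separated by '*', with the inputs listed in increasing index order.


Reducing the first expression gives a1 * a2 * a3 * a4
Reducing the second expression gives a1 * a2 * a3 * a4
Both agree, so they are equal.

equal — both sides give a1 * a2 * a3 * a4


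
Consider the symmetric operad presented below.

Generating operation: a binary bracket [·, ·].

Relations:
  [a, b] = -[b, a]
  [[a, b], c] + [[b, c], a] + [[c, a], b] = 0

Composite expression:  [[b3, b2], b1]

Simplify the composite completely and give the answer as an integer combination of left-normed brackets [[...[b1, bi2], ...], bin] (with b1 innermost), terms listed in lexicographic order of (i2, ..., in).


[[b1, b2], b3] - [[b1, b3], b2]

Skip Jacobi rewriting: expand, keep b1-initial words, read off terms.
Composite bracket: [[b3, b2], b1]
Expanding via [a, b] = ab - ba: 4 signed words (2^2 = 4).
Keep just the words that open with b1:
  word b1b2b3 has sign +1, contributing +[[b1, b2], b3]
  word b1b3b2 has sign -1, contributing -[[b1, b3], b2]


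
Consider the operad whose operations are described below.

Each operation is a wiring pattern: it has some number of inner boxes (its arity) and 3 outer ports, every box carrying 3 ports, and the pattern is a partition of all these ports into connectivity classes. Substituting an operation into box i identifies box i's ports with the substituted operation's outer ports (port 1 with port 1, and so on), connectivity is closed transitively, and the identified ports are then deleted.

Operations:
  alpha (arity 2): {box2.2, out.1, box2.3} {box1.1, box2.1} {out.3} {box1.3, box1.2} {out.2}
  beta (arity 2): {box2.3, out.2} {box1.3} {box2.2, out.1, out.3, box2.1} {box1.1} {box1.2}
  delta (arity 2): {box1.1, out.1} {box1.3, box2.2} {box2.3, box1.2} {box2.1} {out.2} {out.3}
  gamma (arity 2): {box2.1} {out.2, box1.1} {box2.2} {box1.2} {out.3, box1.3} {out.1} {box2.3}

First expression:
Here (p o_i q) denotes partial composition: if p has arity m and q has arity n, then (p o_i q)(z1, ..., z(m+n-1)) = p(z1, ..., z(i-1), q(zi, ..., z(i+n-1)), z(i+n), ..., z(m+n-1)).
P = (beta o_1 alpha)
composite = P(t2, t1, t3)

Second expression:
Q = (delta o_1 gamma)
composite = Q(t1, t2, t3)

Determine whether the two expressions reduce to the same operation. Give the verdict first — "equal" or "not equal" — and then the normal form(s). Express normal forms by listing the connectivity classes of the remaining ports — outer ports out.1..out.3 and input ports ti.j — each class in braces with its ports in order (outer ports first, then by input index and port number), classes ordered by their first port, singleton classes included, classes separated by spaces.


not equal; the first gives {out.1, out.3, t3.1, t3.2} {out.2, t3.3} {t1.1, t2.1} {t1.2, t1.3} {t2.2, t2.3} and the second {out.1} {out.2} {out.3} {t1.1, t3.3} {t1.2} {t1.3, t3.2} {t2.1} {t2.2} {t2.3} {t3.1}

The first expression reduces to {out.1, out.3, t3.1, t3.2} {out.2, t3.3} {t1.1, t2.1} {t1.2, t1.3} {t2.2, t2.3}
The second expression reduces to {out.1} {out.2} {out.3} {t1.1, t3.3} {t1.2} {t1.3, t3.2} {t2.1} {t2.2} {t2.3} {t3.1}
The forms do not match — not equal.
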